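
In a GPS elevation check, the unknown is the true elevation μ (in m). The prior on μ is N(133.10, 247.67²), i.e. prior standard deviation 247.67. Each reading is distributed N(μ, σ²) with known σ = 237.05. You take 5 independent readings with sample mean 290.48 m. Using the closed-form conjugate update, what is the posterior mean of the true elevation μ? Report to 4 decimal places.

266.1104

For Normal data with known variance σ², a Normal(μ₀, σ₀²) prior on μ is conjugate. Posterior precision = 1/σ₀² + n/σ²; posterior mean is the precision-weighted average of μ₀ and x̄.
n·x̄ = 5·290.48 = 1452.4.
σ₀² = 247.67² = 61340.4289, σ² = 237.05² = 56192.7025; σ² + n·σ₀² = 56192.7025 + 5·61340.4289 = 362894.847.
Posterior mean = (μ₀/σ₀² + n·x̄/σ²)/(1/σ₀² + n/σ²) = (σ²·μ₀ + σ₀²·n·x̄)/(σ² + n·σ₀²) = (56192.7025·133.10 + 61340.4289·1452.4)/362894.847 = 96570087.63711/362894.847 = 266.1104.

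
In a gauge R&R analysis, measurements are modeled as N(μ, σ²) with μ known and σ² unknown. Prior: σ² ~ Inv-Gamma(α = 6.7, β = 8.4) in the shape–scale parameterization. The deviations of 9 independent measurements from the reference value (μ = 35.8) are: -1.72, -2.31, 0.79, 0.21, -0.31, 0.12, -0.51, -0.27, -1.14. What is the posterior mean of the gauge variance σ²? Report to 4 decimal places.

1.3483

With known mean μ and an Inverse-Gamma(α, β) prior on σ², the Normal likelihood is conjugate: posterior is Inv-Gamma(α + n/2, β + Σ(xᵢ−μ)²/2).
Σ(xᵢ−μ)² = (-1.72)² + (-2.31)² + (0.79)² + (0.21)² + (-0.31)² + (0.12)² + (-0.51)² + (-0.27)² + (-1.14)² = 10.7058.
Posterior: Inv-Gamma(6.7 + 9/2, 8.4 + 10.7058/2) = Inv-Gamma(11.20, 13.75290).
E[σ²|data] = β/(α−1) = 13.75290/10.20 = 1.3483.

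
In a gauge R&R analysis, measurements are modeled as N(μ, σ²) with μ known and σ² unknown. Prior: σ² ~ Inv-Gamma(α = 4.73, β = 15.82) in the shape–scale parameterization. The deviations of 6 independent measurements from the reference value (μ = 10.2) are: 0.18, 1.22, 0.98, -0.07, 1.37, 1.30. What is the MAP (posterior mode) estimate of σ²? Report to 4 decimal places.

2.1588

With known mean μ and an Inverse-Gamma(α, β) prior on σ², the Normal likelihood is conjugate: posterior is Inv-Gamma(α + n/2, β + Σ(xᵢ−μ)²/2).
Σ(xᵢ−μ)² = (0.18)² + (1.22)² + (0.98)² + (-0.07)² + (1.37)² + (1.30)² = 6.0530.
Posterior: Inv-Gamma(4.73 + 6/2, 15.82 + 6.0530/2) = Inv-Gamma(7.73, 18.84650).
Mode = β/(α+1) = 18.84650/8.73 = 2.1588.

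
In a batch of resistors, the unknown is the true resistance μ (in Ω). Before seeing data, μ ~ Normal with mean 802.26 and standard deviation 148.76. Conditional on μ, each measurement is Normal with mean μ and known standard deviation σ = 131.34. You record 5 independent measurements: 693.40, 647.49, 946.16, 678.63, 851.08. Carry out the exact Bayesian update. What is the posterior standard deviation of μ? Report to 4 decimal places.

For Normal data with known variance σ², a Normal(μ₀, σ₀²) prior on μ is conjugate. Posterior precision = 1/σ₀² + n/σ²; posterior mean is the precision-weighted average of μ₀ and x̄.
σ₀² = 148.76² = 22129.5376, σ² = 131.34² = 17250.1956; σ² + n·σ₀² = 17250.1956 + 5·22129.5376 = 127897.8836.
Posterior precision = 1/σ₀² + n/σ² = 1/22129.5376 + 5/17250.1956 = (σ² + n·σ₀²)/(σ₀²σ²) = 127897.8836/(22129.5376·17250.1956); posterior variance σₙ² = σ₀²σ²/(σ² + n·σ₀²) = 22129.5376·17250.1956/127897.8836 = 2984.715942.
Posterior SD = √σₙ² = √(22129.5376·17250.1956/127897.8836) = 54.6326.

54.6326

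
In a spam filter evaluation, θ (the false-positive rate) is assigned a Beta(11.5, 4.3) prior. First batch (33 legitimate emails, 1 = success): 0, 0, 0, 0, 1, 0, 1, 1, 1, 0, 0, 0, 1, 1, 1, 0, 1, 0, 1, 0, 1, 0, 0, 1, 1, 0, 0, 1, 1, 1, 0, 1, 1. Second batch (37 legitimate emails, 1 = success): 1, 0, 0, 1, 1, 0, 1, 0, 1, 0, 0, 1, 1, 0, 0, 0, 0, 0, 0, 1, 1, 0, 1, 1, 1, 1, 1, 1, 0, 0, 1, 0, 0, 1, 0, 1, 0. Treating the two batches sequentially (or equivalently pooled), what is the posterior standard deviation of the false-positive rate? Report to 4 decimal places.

The Beta prior is conjugate to a Binomial/Bernoulli likelihood; the update adds successes to α and failures to β.
After batch 1: Beta(11.5+17, 4.3+16) = Beta(28.5, 20.3).
After batch 2: Beta(28.5+18, 20.3+19) = Beta(46.5, 39.3).
Var = αβ/((α+β)²(α+β+1)) = 46.5·39.3/(85.8²·86.8) = 0.00285990; SD = √0.00285990 = 0.0535.

0.0535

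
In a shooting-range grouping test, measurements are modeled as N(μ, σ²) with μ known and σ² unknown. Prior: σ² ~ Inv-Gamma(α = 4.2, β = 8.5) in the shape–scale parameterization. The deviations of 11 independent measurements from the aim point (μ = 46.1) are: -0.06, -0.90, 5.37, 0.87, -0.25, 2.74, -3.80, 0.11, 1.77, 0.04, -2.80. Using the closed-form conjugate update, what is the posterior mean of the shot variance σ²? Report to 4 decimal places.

4.6209

With known mean μ and an Inverse-Gamma(α, β) prior on σ², the Normal likelihood is conjugate: posterior is Inv-Gamma(α + n/2, β + Σ(xᵢ−μ)²/2).
Σ(xᵢ−μ)² = (-0.06)² + (-0.90)² + (5.37)² + (0.87)² + (-0.25)² + (2.74)² + (-3.80)² + (0.11)² + (1.77)² + (0.04)² + (-2.80)² = 63.4041.
Posterior: Inv-Gamma(4.2 + 11/2, 8.5 + 63.4041/2) = Inv-Gamma(9.70, 40.20205).
E[σ²|data] = β/(α−1) = 40.20205/8.70 = 4.6209.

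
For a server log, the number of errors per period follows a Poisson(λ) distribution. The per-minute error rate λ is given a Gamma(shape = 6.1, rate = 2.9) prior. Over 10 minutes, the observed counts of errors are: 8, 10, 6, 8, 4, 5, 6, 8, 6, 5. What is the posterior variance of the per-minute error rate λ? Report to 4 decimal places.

0.4333

With a Gamma(shape α, rate β) prior, the Poisson likelihood is conjugate: the posterior is Gamma(α + ΣXᵢ, β + n).
Sum of counts S = 66 over n = 10 minutes.
Posterior: Gamma(α+S, β+n) = Gamma(6.1+66, 2.9+10) = Gamma(72.1, 12.9).
Var = α/β² = 72.1/12.9² = 0.4333.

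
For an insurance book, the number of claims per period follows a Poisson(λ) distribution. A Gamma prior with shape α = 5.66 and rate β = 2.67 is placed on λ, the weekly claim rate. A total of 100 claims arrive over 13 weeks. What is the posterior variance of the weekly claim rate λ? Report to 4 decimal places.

0.4303

With a Gamma(shape α, rate β) prior, the Poisson likelihood is conjugate: the posterior is Gamma(α + ΣXᵢ, β + n).
Posterior: Gamma(α+S, β+n) = Gamma(5.66+100, 2.67+13) = Gamma(105.66, 15.67).
Var = α/β² = 105.66/15.67² = 0.4303.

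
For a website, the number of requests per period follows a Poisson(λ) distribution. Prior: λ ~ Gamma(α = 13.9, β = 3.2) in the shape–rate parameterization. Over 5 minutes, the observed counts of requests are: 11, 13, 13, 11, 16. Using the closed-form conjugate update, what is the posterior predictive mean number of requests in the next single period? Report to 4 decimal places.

With a Gamma(shape α, rate β) prior, the Poisson likelihood is conjugate: the posterior is Gamma(α + ΣXᵢ, β + n).
Sum of counts S = 64 over n = 5 minutes.
Posterior: Gamma(α+S, β+n) = Gamma(13.9+64, 3.2+5) = Gamma(77.9, 8.2).
The predictive distribution for one future period is NegBinom with mean α/β = 9.5000.

9.5000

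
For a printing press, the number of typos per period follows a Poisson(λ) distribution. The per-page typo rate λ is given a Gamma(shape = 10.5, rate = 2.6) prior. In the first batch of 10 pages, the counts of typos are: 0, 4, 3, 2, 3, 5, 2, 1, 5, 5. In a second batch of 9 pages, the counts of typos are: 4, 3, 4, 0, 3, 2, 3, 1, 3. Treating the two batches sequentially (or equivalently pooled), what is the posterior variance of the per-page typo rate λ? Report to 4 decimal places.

With a Gamma(shape α, rate β) prior, the Poisson likelihood is conjugate: the posterior is Gamma(α + ΣXᵢ, β + n).
Batch 1: sum of counts S = 30 over n = 10 pages.
After batch 1: Gamma(α+S, β+n) = Gamma(10.5+30, 2.6+10) = Gamma(40.5, 12.6).
Batch 2: sum of counts S = 23 over n = 9 pages.
After batch 2: Gamma(α+S, β+n) = Gamma(40.5+23, 12.6+9) = Gamma(63.5, 21.6).
Var = α/β² = 63.5/21.6² = 0.1361.

0.1361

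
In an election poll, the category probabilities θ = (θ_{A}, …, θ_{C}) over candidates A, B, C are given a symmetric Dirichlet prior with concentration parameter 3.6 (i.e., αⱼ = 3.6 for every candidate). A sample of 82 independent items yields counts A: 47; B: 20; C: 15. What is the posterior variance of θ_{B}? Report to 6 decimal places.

The Dirichlet prior is conjugate to the Multinomial likelihood: each posterior αⱼ = prior αⱼ + observed count nⱼ.
Posterior concentration: (50.6, 23.6, 18.6), total = 92.8.
Var[θ_j] = α_j(Σα−α_j)/((Σα)²(Σα+1)) = 23.6·69.2/(92.8²·93.8) = 0.002022.

0.002022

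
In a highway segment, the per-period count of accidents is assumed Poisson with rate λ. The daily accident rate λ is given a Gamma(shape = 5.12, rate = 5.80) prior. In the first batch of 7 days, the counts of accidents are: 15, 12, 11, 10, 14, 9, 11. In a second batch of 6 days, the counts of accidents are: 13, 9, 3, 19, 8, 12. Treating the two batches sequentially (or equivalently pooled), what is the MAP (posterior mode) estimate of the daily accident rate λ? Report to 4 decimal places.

7.9851

With a Gamma(shape α, rate β) prior, the Poisson likelihood is conjugate: the posterior is Gamma(α + ΣXᵢ, β + n).
Batch 1: sum of counts S = 82 over n = 7 days.
After batch 1: Gamma(α+S, β+n) = Gamma(5.12+82, 5.80+7) = Gamma(87.12, 12.80).
Batch 2: sum of counts S = 64 over n = 6 days.
After batch 2: Gamma(α+S, β+n) = Gamma(87.12+64, 12.80+6) = Gamma(151.12, 18.80).
Mode of Gamma(α,β) for α≥1 is (α−1)/β = 150.12/18.80 = 7.9851.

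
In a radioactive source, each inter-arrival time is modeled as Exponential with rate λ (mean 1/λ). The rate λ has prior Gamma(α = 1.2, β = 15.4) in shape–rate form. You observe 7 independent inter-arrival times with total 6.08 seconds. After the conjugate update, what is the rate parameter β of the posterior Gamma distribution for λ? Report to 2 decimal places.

With a Gamma(shape α, rate β) prior on the exponential rate λ, the posterior after n observations with total T = Σxᵢ is Gamma(α+n, β+T).
Posterior: Gamma(1.2+7, 15.4+6.08) = Gamma(8.2, 21.48).
Posterior β = 21.48.

21.48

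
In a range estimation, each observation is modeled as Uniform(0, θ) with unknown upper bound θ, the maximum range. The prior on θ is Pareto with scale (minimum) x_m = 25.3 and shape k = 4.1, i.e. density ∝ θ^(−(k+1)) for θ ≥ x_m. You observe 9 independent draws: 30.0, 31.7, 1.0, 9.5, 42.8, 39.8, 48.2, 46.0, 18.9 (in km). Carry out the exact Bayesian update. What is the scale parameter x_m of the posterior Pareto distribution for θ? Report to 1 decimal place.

A Pareto(scale x_m, shape k) prior on the upper bound θ of Uniform(0, θ) is conjugate: posterior is Pareto(max(x_m, max xᵢ), k + n).
Sample maximum = 48.2; prior scale x_m = 25.3 → posterior scale = max = 48.2.
Posterior shape = 4.1 + 9 = 13.1.
Posterior scale x_m = 48.2.

48.2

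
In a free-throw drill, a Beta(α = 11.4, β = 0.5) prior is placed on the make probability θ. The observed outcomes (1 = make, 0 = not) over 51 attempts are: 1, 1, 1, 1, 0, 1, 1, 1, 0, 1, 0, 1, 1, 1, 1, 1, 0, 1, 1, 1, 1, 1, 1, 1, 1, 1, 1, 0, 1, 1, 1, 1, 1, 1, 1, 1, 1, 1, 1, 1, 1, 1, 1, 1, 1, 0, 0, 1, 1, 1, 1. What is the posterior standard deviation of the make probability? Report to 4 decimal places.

The Beta prior is conjugate to a Binomial/Bernoulli likelihood; the update adds successes to α and failures to β.
Posterior: Beta(α+k, β+n−k) = Beta(11.4+44, 0.5+7) = Beta(55.4, 7.5).
Var = αβ/((α+β)²(α+β+1)) = 55.4·7.5/(62.9²·63.9) = 0.00164350; SD = √0.00164350 = 0.0405.

0.0405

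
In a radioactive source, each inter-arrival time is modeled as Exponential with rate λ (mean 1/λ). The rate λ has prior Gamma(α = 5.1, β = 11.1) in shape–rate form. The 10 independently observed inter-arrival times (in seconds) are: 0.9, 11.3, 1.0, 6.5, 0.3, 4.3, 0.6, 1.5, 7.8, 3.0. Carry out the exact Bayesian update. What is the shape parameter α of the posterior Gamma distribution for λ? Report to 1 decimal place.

With a Gamma(shape α, rate β) prior on the exponential rate λ, the posterior after n observations with total T = Σxᵢ is Gamma(α+n, β+T).
Sum of observations T = 37.2 seconds; n = 10.
Posterior: Gamma(5.1+10, 11.1+37.2) = Gamma(15.1, 48.3).
Posterior α = 15.1.

15.1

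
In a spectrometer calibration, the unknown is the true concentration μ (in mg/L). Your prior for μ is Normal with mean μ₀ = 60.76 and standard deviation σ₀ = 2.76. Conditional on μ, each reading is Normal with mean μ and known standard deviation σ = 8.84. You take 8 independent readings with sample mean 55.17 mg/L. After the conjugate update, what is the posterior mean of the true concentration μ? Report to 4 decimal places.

For Normal data with known variance σ², a Normal(μ₀, σ₀²) prior on μ is conjugate. Posterior precision = 1/σ₀² + n/σ²; posterior mean is the precision-weighted average of μ₀ and x̄.
n·x̄ = 8·55.17 = 441.36.
σ₀² = 2.76² = 7.6176, σ² = 8.84² = 78.1456; σ² + n·σ₀² = 78.1456 + 8·7.6176 = 139.0864.
Posterior mean = (μ₀/σ₀² + n·x̄/σ²)/(1/σ₀² + n/σ²) = (σ²·μ₀ + σ₀²·n·x̄)/(σ² + n·σ₀²) = (78.1456·60.76 + 7.6176·441.36)/139.0864 = 8110.230592/139.0864 = 58.3107.

58.3107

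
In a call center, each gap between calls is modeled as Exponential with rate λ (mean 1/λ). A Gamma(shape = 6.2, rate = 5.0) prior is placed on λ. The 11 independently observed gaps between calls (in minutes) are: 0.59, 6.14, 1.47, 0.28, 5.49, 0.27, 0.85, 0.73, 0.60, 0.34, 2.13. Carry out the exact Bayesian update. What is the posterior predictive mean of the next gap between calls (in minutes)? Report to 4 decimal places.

With a Gamma(shape α, rate β) prior on the exponential rate λ, the posterior after n observations with total T = Σxᵢ is Gamma(α+n, β+T).
Sum of observations T = 18.89 minutes; n = 11.
Posterior: Gamma(6.2+11, 5.0+18.89) = Gamma(17.2, 23.89).
The predictive distribution for the next observation is Lomax; its mean is β/(α−1) = 23.89/16.2 = 1.4747.

1.4747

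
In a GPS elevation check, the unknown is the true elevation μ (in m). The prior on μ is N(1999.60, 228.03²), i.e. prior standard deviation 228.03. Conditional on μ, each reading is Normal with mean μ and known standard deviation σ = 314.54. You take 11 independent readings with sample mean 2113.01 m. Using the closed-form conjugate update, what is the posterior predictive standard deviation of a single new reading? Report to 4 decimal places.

For Normal data with known variance σ², a Normal(μ₀, σ₀²) prior on μ is conjugate. Posterior precision = 1/σ₀² + n/σ²; posterior mean is the precision-weighted average of μ₀ and x̄.
σ₀² = 228.03² = 51997.6809, σ² = 314.54² = 98935.4116; σ² + n·σ₀² = 98935.4116 + 11·51997.6809 = 670909.9015.
Posterior precision = 1/σ₀² + n/σ² = 1/51997.6809 + 11/98935.4116 = (σ² + n·σ₀²)/(σ₀²σ²) = 670909.9015/(51997.6809·98935.4116); posterior variance σₙ² = σ₀²σ²/(σ² + n·σ₀²) = 51997.6809·98935.4116/670909.9015 = 7667.813443.
Predictive variance for one new observation = σₙ² + σ² = 51997.6809·98935.4116/670909.9015 + 98935.4116 = σ²·(σ₀² + 670909.9015)/670909.9015 = 98935.4116·722907.5824/670909.9015 = 106603.225043; SD = √(98935.4116·722907.5824/670909.9015) = 326.5015.

326.5015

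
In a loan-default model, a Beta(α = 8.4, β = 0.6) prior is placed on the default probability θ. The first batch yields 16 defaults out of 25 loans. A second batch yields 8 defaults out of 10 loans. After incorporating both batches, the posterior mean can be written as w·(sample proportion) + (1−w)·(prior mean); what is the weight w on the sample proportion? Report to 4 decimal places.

0.7955

The Beta prior is conjugate to a Binomial/Bernoulli likelihood; the update adds successes to α and failures to β.
Total number of loans: n = 25 + 10 = 35.
Posterior mean = (α₀+k)/(α₀+β₀+n) = [n/(α₀+β₀+n)]·(k/n) + [(α₀+β₀)/(α₀+β₀+n)]·α₀/(α₀+β₀), so only n and the prior enter the weight.
The weight on the data is w = n/(α₀+β₀+n) = 35/(8.4+0.6+35) = 35/44.0 = 0.7955.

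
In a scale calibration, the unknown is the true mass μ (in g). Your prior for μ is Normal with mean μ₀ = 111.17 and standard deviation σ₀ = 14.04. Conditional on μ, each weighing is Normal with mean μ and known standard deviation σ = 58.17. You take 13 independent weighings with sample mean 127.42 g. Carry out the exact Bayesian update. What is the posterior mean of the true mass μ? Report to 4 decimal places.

For Normal data with known variance σ², a Normal(μ₀, σ₀²) prior on μ is conjugate. Posterior precision = 1/σ₀² + n/σ²; posterior mean is the precision-weighted average of μ₀ and x̄.
n·x̄ = 13·127.42 = 1656.46.
σ₀² = 14.04² = 197.1216, σ² = 58.17² = 3383.7489; σ² + n·σ₀² = 3383.7489 + 13·197.1216 = 5946.3297.
Posterior mean = (μ₀/σ₀² + n·x̄/σ²)/(1/σ₀² + n/σ²) = (σ²·μ₀ + σ₀²·n·x̄)/(σ² + n·σ₀²) = (3383.7489·111.17 + 197.1216·1656.46)/5946.3297 = 702695.410749/5946.3297 = 118.1730.

118.1730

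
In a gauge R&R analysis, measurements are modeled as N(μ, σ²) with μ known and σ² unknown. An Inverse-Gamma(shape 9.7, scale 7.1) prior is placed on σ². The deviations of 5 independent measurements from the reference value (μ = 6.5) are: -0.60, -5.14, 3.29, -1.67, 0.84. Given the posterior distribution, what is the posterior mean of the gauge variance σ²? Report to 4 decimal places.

With known mean μ and an Inverse-Gamma(α, β) prior on σ², the Normal likelihood is conjugate: posterior is Inv-Gamma(α + n/2, β + Σ(xᵢ−μ)²/2).
Σ(xᵢ−μ)² = (-0.60)² + (-5.14)² + (3.29)² + (-1.67)² + (0.84)² = 41.0982.
Posterior: Inv-Gamma(9.7 + 5/2, 7.1 + 41.0982/2) = Inv-Gamma(12.20, 27.64910).
E[σ²|data] = β/(α−1) = 27.64910/11.20 = 2.4687.

2.4687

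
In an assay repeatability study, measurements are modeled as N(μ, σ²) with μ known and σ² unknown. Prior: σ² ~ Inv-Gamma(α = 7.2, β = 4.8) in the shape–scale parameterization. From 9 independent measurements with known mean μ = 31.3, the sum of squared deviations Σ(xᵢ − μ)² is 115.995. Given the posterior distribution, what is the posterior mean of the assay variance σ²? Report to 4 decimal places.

5.8689

With known mean μ and an Inverse-Gamma(α, β) prior on σ², the Normal likelihood is conjugate: posterior is Inv-Gamma(α + n/2, β + Σ(xᵢ−μ)²/2).
Posterior: Inv-Gamma(7.2 + 9/2, 4.8 + 115.995/2) = Inv-Gamma(11.70, 62.7975).
E[σ²|data] = β/(α−1) = 62.7975/10.70 = 5.8689.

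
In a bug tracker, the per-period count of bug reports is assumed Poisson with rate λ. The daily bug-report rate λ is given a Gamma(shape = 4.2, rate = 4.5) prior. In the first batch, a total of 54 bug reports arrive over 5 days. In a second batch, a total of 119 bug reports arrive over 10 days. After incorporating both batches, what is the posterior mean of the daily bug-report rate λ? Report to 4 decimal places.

With a Gamma(shape α, rate β) prior, the Poisson likelihood is conjugate: the posterior is Gamma(α + ΣXᵢ, β + n).
After batch 1: Gamma(α+S, β+n) = Gamma(4.2+54, 4.5+5) = Gamma(58.2, 9.5).
After batch 2: Gamma(α+S, β+n) = Gamma(58.2+119, 9.5+10) = Gamma(177.2, 19.5).
Posterior mean = α/β = 177.2/19.5 = 9.0872.

9.0872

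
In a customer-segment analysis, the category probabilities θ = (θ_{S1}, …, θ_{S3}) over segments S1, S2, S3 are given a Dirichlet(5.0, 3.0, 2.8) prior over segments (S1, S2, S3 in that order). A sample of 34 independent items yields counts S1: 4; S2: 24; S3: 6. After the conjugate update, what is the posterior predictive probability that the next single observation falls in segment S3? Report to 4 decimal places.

0.1964

The Dirichlet prior is conjugate to the Multinomial likelihood: each posterior αⱼ = prior αⱼ + observed count nⱼ.
Posterior concentration: (9.0, 27.0, 8.8), total = 44.8.
P(next = S3 | data) = α_{S3}/Σα = 0.1964.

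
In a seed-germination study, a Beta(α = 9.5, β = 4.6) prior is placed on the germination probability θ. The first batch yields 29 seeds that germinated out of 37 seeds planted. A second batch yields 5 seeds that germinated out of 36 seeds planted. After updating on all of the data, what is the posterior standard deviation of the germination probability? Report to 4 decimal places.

0.0533

The Beta prior is conjugate to a Binomial/Bernoulli likelihood; the update adds successes to α and failures to β.
After batch 1: Beta(9.5+29, 4.6+8) = Beta(38.5, 12.6).
After batch 2: Beta(38.5+5, 12.6+31) = Beta(43.5, 43.6).
Var = αβ/((α+β)²(α+β+1)) = 43.5·43.6/(87.1²·88.1) = 0.00283768; SD = √0.00283768 = 0.0533.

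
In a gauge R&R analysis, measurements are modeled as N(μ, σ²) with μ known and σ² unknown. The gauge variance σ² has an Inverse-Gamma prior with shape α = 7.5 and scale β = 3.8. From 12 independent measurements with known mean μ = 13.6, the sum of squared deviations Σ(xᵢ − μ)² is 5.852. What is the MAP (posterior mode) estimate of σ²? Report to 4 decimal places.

0.4639

With known mean μ and an Inverse-Gamma(α, β) prior on σ², the Normal likelihood is conjugate: posterior is Inv-Gamma(α + n/2, β + Σ(xᵢ−μ)²/2).
Posterior: Inv-Gamma(7.5 + 12/2, 3.8 + 5.852/2) = Inv-Gamma(13.50, 6.7260).
Mode = β/(α+1) = 6.7260/14.50 = 0.4639.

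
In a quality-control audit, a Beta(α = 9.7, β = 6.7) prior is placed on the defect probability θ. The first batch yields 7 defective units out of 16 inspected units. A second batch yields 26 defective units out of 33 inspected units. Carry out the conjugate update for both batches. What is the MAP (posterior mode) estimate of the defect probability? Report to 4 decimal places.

The Beta prior is conjugate to a Binomial/Bernoulli likelihood; the update adds successes to α and failures to β.
After batch 1: Beta(9.7+7, 6.7+9) = Beta(16.7, 15.7).
After batch 2: Beta(16.7+26, 15.7+7) = Beta(42.7, 22.7).
Mode of Beta(a,b) for a,b>1 is (a−1)/(a+b−2) = 41.7/63.4 = 0.6577.

0.6577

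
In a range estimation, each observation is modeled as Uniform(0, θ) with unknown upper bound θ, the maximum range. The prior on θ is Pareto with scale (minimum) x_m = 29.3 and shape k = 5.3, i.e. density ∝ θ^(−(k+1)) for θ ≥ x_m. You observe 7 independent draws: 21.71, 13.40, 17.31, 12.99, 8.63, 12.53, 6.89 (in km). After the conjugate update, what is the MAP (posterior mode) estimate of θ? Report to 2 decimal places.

29.30

A Pareto(scale x_m, shape k) prior on the upper bound θ of Uniform(0, θ) is conjugate: posterior is Pareto(max(x_m, max xᵢ), k + n).
Sample maximum = 21.71; prior scale x_m = 29.3 → posterior scale = max = 29.30.
Posterior shape = 5.3 + 7 = 12.3.
The Pareto density is decreasing on [x_m, ∞), so the mode is x_m = 29.30.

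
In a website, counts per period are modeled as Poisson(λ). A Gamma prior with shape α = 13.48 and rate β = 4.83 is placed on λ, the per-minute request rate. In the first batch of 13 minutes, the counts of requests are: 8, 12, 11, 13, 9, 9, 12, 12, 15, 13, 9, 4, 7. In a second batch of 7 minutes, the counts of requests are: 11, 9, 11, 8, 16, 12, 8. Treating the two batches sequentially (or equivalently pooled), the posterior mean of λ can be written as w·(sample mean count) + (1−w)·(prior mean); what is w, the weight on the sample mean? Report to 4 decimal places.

0.8055

With a Gamma(shape α, rate β) prior, the Poisson likelihood is conjugate: the posterior is Gamma(α + ΣXᵢ, β + n).
Total number of minutes: n = 13 + 7 = 20.
Posterior mean = (α₀+S)/(β₀+n) = [n/(β₀+n)]·(S/n) + [β₀/(β₀+n)]·(α₀/β₀), so only n and β₀ enter the weight.
Weight on data w = n/(β₀+n) = 20/(4.83+20) = 20/24.83 = 0.8055.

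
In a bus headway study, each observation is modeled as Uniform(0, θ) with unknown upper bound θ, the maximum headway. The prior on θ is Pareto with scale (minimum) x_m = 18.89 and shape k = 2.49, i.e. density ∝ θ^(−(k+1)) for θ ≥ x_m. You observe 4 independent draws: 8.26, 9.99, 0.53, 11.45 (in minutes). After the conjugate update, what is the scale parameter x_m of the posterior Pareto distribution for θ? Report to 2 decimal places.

18.89

A Pareto(scale x_m, shape k) prior on the upper bound θ of Uniform(0, θ) is conjugate: posterior is Pareto(max(x_m, max xᵢ), k + n).
Sample maximum = 11.45; prior scale x_m = 18.89 → posterior scale = max = 18.89.
Posterior shape = 2.49 + 4 = 6.49.
Posterior scale x_m = 18.89.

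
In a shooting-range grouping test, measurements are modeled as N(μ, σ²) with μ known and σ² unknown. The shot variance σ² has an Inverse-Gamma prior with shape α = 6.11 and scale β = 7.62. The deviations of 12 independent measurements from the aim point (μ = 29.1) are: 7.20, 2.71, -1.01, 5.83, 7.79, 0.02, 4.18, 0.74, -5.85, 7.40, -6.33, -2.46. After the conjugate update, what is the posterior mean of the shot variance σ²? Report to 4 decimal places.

14.5473

With known mean μ and an Inverse-Gamma(α, β) prior on σ², the Normal likelihood is conjugate: posterior is Inv-Gamma(α + n/2, β + Σ(xᵢ−μ)²/2).
Σ(xᵢ−μ)² = (7.20)² + (2.71)² + (-1.01)² + (5.83)² + (7.79)² + (0.02)² + (4.18)² + (0.74)² + (-5.85)² + (7.40)² + (-6.33)² + (-2.46)² = 308.0006.
Posterior: Inv-Gamma(6.11 + 12/2, 7.62 + 308.0006/2) = Inv-Gamma(12.11, 161.62030).
E[σ²|data] = β/(α−1) = 161.62030/11.11 = 14.5473.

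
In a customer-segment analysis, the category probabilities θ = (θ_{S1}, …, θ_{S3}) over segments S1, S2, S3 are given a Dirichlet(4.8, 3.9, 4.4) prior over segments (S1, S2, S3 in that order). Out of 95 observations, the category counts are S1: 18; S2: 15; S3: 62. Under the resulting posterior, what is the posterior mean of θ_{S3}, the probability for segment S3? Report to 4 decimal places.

The Dirichlet prior is conjugate to the Multinomial likelihood: each posterior αⱼ = prior αⱼ + observed count nⱼ.
Posterior concentration: (22.8, 18.9, 66.4), total = 108.1.
E[θ_{S3}|data] = α_{S3}/Σα = 66.4/108.1 = 0.6142.

0.6142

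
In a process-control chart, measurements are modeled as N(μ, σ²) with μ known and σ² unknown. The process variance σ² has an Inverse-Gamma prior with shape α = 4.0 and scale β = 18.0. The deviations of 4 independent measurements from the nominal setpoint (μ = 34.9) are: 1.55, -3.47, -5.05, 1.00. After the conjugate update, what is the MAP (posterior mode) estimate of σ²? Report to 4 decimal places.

With known mean μ and an Inverse-Gamma(α, β) prior on σ², the Normal likelihood is conjugate: posterior is Inv-Gamma(α + n/2, β + Σ(xᵢ−μ)²/2).
Σ(xᵢ−μ)² = (1.55)² + (-3.47)² + (-5.05)² + (1.00)² = 40.9459.
Posterior: Inv-Gamma(4.0 + 4/2, 18.0 + 40.9459/2) = Inv-Gamma(6.00, 38.47295).
Mode = β/(α+1) = 38.47295/7.00 = 5.4961.

5.4961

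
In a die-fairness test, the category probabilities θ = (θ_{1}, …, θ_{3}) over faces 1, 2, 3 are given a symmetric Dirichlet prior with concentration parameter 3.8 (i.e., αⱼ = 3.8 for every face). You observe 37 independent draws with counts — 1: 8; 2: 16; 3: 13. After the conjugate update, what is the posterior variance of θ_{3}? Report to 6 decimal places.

0.004588

The Dirichlet prior is conjugate to the Multinomial likelihood: each posterior αⱼ = prior αⱼ + observed count nⱼ.
Posterior concentration: (11.8, 19.8, 16.8), total = 48.4.
Var[θ_j] = α_j(Σα−α_j)/((Σα)²(Σα+1)) = 16.8·31.6/(48.4²·49.4) = 0.004588.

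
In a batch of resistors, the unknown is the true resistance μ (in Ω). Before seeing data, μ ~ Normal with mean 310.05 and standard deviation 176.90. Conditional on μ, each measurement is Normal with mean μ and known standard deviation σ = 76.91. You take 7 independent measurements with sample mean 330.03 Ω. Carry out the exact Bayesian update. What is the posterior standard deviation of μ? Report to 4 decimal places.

28.6845

For Normal data with known variance σ², a Normal(μ₀, σ₀²) prior on μ is conjugate. Posterior precision = 1/σ₀² + n/σ²; posterior mean is the precision-weighted average of μ₀ and x̄.
σ₀² = 176.90² = 31293.61, σ² = 76.91² = 5915.1481; σ² + n·σ₀² = 5915.1481 + 7·31293.61 = 224970.4181.
Posterior precision = 1/σ₀² + n/σ² = 1/31293.61 + 7/5915.1481 = (σ² + n·σ₀²)/(σ₀²σ²) = 224970.4181/(31293.61·5915.1481); posterior variance σₙ² = σ₀²σ²/(σ² + n·σ₀²) = 31293.61·5915.1481/224970.4181 = 822.803012.
Posterior SD = √σₙ² = √(31293.61·5915.1481/224970.4181) = 28.6845.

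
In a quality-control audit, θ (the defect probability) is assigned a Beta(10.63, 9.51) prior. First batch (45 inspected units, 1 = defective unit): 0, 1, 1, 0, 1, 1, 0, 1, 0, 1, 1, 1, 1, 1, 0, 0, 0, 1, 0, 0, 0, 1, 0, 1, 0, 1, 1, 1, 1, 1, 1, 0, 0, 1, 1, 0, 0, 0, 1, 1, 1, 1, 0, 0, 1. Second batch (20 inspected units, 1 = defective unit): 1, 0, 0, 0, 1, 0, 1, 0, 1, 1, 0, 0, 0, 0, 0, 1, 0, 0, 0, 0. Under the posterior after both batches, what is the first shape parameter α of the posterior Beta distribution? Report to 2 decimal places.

The Beta prior is conjugate to a Binomial/Bernoulli likelihood; the update adds successes to α and failures to β.
After batch 1: Beta(10.63+26, 9.51+19) = Beta(36.63, 28.51).
After batch 2: Beta(36.63+6, 28.51+14) = Beta(42.63, 42.51).
Posterior α = 42.63.

42.63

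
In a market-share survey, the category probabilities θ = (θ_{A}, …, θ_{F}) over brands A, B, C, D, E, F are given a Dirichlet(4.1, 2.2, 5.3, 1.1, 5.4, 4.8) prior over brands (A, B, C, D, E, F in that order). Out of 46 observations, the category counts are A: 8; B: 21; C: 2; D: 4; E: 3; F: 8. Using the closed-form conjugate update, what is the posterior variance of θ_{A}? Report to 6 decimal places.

0.002071

The Dirichlet prior is conjugate to the Multinomial likelihood: each posterior αⱼ = prior αⱼ + observed count nⱼ.
Posterior concentration: (12.1, 23.2, 7.3, 5.1, 8.4, 12.8), total = 68.9.
Var[θ_j] = α_j(Σα−α_j)/((Σα)²(Σα+1)) = 12.1·56.8/(68.9²·69.9) = 0.002071.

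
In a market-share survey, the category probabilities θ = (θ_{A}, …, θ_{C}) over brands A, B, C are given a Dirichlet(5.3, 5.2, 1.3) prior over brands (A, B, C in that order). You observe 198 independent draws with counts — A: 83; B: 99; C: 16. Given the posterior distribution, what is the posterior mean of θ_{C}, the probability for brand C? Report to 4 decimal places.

0.0825

The Dirichlet prior is conjugate to the Multinomial likelihood: each posterior αⱼ = prior αⱼ + observed count nⱼ.
Posterior concentration: (88.3, 104.2, 17.3), total = 209.8.
E[θ_{C}|data] = α_{C}/Σα = 17.3/209.8 = 0.0825.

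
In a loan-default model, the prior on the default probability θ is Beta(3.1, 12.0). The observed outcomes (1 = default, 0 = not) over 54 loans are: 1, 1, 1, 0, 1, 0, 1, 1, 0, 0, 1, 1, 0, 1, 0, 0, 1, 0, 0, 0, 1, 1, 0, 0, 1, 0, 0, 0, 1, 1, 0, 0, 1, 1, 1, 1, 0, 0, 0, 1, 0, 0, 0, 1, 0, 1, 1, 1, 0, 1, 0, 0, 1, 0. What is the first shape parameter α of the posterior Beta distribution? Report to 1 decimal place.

The Beta prior is conjugate to a Binomial/Bernoulli likelihood; the update adds successes to α and failures to β.
Posterior: Beta(α+k, β+n−k) = Beta(3.1+26, 12.0+28) = Beta(29.1, 40.0).
Posterior α = 29.1.

29.1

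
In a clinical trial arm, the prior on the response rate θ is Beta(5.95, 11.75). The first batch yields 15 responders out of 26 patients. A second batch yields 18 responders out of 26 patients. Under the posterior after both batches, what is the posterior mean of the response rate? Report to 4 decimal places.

0.5588

The Beta prior is conjugate to a Binomial/Bernoulli likelihood; the update adds successes to α and failures to β.
After batch 1: Beta(5.95+15, 11.75+11) = Beta(20.95, 22.75).
After batch 2: Beta(20.95+18, 22.75+8) = Beta(38.95, 30.75).
Posterior mean = α/(α+β) = 38.95/69.70 = 0.5588.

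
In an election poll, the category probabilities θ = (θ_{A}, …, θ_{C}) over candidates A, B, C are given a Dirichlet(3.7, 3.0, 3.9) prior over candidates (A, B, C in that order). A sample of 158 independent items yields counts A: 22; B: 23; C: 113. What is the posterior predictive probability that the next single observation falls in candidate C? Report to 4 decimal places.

The Dirichlet prior is conjugate to the Multinomial likelihood: each posterior αⱼ = prior αⱼ + observed count nⱼ.
Posterior concentration: (25.7, 26.0, 116.9), total = 168.6.
P(next = C | data) = α_{C}/Σα = 0.6934.

0.6934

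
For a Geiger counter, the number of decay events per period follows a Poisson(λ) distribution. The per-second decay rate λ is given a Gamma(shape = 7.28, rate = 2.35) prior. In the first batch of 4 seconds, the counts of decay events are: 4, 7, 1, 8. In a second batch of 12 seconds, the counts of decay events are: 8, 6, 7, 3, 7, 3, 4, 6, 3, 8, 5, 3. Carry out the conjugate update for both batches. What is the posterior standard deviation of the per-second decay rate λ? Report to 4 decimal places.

With a Gamma(shape α, rate β) prior, the Poisson likelihood is conjugate: the posterior is Gamma(α + ΣXᵢ, β + n).
Batch 1: sum of counts S = 20 over n = 4 seconds.
After batch 1: Gamma(α+S, β+n) = Gamma(7.28+20, 2.35+4) = Gamma(27.28, 6.35).
Batch 2: sum of counts S = 63 over n = 12 seconds.
After batch 2: Gamma(α+S, β+n) = Gamma(27.28+63, 6.35+12) = Gamma(90.28, 18.35).
SD = √α/β = √90.28/18.35 = 0.5178.

0.5178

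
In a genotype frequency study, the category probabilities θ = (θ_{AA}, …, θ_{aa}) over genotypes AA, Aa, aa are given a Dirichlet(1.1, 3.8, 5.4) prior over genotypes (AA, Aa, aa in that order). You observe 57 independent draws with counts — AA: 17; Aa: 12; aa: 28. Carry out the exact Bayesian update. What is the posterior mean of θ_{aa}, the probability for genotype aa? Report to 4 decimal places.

0.4963

The Dirichlet prior is conjugate to the Multinomial likelihood: each posterior αⱼ = prior αⱼ + observed count nⱼ.
Posterior concentration: (18.1, 15.8, 33.4), total = 67.3.
E[θ_{aa}|data] = α_{aa}/Σα = 33.4/67.3 = 0.4963.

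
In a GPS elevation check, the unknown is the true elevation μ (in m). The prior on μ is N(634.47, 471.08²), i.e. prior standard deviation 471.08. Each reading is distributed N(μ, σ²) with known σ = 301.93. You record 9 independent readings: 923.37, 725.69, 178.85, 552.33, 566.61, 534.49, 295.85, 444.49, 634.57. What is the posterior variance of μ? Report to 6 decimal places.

For Normal data with known variance σ², a Normal(μ₀, σ₀²) prior on μ is conjugate. Posterior precision = 1/σ₀² + n/σ²; posterior mean is the precision-weighted average of μ₀ and x̄.
σ₀² = 471.08² = 221916.3664, σ² = 301.93² = 91161.7249; σ² + n·σ₀² = 91161.7249 + 9·221916.3664 = 2088409.0225.
Posterior precision = 1/σ₀² + n/σ² = 1/221916.3664 + 9/91161.7249 = (σ² + n·σ₀²)/(σ₀²σ²) = 2088409.0225/(221916.3664·91161.7249); posterior variance σₙ² = σ₀²σ²/(σ² + n·σ₀²) = 221916.3664·91161.7249/2088409.0225 = 9686.933224.

9686.933224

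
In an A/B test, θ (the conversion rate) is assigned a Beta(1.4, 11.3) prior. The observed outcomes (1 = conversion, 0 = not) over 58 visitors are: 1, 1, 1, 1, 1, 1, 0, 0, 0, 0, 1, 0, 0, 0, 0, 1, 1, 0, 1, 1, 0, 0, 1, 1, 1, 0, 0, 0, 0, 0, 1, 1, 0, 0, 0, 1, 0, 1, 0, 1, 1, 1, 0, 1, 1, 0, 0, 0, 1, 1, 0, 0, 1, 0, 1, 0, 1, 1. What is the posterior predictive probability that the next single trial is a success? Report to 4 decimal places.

0.4300

The Beta prior is conjugate to a Binomial/Bernoulli likelihood; the update adds successes to α and failures to β.
Posterior: Beta(α+k, β+n−k) = Beta(1.4+29, 11.3+29) = Beta(30.4, 40.3).
For a single future Bernoulli trial, P(success | data) = α/(α+β) = 0.4300.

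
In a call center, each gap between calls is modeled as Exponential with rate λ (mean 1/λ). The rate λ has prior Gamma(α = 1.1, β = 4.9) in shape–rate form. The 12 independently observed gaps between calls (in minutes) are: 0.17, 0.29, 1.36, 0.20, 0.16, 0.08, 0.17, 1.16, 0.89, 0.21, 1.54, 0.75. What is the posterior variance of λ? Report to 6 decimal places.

With a Gamma(shape α, rate β) prior on the exponential rate λ, the posterior after n observations with total T = Σxᵢ is Gamma(α+n, β+T).
Sum of observations T = 6.98 minutes; n = 12.
Posterior: Gamma(1.1+12, 4.9+6.98) = Gamma(13.1, 11.88).
Var = α/β² = 0.092819.

0.092819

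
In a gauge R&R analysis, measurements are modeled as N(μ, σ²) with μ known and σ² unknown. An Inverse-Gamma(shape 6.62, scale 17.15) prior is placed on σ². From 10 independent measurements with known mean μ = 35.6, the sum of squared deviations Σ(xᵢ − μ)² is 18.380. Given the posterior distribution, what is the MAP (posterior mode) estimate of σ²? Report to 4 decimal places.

2.0872

With known mean μ and an Inverse-Gamma(α, β) prior on σ², the Normal likelihood is conjugate: posterior is Inv-Gamma(α + n/2, β + Σ(xᵢ−μ)²/2).
Posterior: Inv-Gamma(6.62 + 10/2, 17.15 + 18.380/2) = Inv-Gamma(11.62, 26.3400).
Mode = β/(α+1) = 26.3400/12.62 = 2.0872.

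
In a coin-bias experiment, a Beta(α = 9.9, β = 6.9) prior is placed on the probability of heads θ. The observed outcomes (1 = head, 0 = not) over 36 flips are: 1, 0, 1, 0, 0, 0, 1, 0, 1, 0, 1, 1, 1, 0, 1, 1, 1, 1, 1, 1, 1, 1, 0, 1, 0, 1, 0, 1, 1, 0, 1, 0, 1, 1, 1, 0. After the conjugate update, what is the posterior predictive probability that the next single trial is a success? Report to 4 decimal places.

The Beta prior is conjugate to a Binomial/Bernoulli likelihood; the update adds successes to α and failures to β.
Posterior: Beta(α+k, β+n−k) = Beta(9.9+23, 6.9+13) = Beta(32.9, 19.9).
For a single future Bernoulli trial, P(success | data) = α/(α+β) = 0.6231.

0.6231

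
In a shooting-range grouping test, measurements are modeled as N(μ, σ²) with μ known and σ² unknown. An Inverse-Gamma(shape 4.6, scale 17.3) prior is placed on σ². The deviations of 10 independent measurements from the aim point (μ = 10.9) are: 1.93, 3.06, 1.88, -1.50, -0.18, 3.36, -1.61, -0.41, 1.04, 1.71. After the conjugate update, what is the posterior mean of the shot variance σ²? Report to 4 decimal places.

With known mean μ and an Inverse-Gamma(α, β) prior on σ², the Normal likelihood is conjugate: posterior is Inv-Gamma(α + n/2, β + Σ(xᵢ−μ)²/2).
Σ(xᵢ−μ)² = (1.93)² + (3.06)² + (1.88)² + (-1.50)² + (-0.18)² + (3.36)² + (-1.61)² + (-0.41)² + (1.04)² + (1.71)² = 36.9608.
Posterior: Inv-Gamma(4.6 + 10/2, 17.3 + 36.9608/2) = Inv-Gamma(9.60, 35.78040).
E[σ²|data] = β/(α−1) = 35.78040/8.60 = 4.1605.

4.1605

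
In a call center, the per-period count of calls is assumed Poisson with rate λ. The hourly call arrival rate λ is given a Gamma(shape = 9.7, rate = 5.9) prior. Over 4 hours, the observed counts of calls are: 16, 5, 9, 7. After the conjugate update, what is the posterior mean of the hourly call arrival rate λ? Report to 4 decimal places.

With a Gamma(shape α, rate β) prior, the Poisson likelihood is conjugate: the posterior is Gamma(α + ΣXᵢ, β + n).
Sum of counts S = 37 over n = 4 hours.
Posterior: Gamma(α+S, β+n) = Gamma(9.7+37, 5.9+4) = Gamma(46.7, 9.9).
Posterior mean = α/β = 46.7/9.9 = 4.7172.

4.7172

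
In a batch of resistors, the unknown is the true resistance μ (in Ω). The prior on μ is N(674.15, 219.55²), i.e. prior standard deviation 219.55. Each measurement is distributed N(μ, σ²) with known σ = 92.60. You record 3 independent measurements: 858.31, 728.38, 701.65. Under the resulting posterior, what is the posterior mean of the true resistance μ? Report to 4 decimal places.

757.8187

For Normal data with known variance σ², a Normal(μ₀, σ₀²) prior on μ is conjugate. Posterior precision = 1/σ₀² + n/σ²; posterior mean is the precision-weighted average of μ₀ and x̄.
Σxᵢ = 858.31 + 728.38 + 701.65 = 2288.34, so n·x̄ = 2288.34.
σ₀² = 219.55² = 48202.2025, σ² = 92.60² = 8574.76; σ² + n·σ₀² = 8574.76 + 3·48202.2025 = 153181.3675.
Posterior mean = (μ₀/σ₀² + n·x̄/σ²)/(1/σ₀² + n/σ²) = (σ²·μ₀ + σ₀²·n·x̄)/(σ² + n·σ₀²) = (8574.76·674.15 + 48202.2025·2288.34)/153181.3675 = 116083702.52285/153181.3675 = 757.8187.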